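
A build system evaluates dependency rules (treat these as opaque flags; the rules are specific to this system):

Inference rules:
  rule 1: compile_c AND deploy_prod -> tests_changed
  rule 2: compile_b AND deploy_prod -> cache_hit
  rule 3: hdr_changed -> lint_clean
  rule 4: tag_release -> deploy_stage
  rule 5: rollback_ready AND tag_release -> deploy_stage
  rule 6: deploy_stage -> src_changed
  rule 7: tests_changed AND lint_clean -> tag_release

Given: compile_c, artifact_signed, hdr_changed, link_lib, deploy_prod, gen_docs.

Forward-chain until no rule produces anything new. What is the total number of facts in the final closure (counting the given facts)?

Round 1 — rule 1, rule 3, derive tests_changed, lint_clean.
Round 2 — rule 7, derive tag_release.
Round 3 — rule 4, derive deploy_stage.
Round 4 — rule 6, derive src_changed.
Closure: {artifact_signed, compile_c, deploy_prod, deploy_stage, gen_docs, hdr_changed, link_lib, lint_clean, src_changed, tag_release, tests_changed} — 11 facts.

11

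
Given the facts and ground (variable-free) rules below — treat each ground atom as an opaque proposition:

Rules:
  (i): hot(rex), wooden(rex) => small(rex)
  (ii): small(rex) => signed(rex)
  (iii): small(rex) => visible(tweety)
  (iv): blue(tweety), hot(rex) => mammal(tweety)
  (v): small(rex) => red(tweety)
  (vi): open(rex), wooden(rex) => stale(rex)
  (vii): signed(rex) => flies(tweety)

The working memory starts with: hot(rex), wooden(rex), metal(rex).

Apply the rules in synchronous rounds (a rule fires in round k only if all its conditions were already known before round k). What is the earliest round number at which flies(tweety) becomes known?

3

Round 1 — (i), derive small(rex).
Round 2 — (ii), (iii), (v), derive signed(rex), visible(tweety), red(tweety).
Round 3 — (vii), derive flies(tweety).
flies(tweety) first appears in round 3.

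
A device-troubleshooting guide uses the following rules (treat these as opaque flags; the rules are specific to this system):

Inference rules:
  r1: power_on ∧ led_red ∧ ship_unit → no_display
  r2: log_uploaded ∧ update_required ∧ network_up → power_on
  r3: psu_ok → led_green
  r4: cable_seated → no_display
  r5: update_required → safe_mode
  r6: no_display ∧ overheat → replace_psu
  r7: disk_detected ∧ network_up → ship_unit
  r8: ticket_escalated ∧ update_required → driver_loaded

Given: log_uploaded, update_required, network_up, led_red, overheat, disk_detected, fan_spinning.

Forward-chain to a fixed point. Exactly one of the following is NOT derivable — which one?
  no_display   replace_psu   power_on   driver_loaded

Round 1 fires r2, r5, r7, giving power_on, safe_mode, ship_unit.
Round 2 fires r1, giving no_display.
Round 3 fires r6, giving replace_psu.
Derived: no_display (round 2), power_on (round 1), replace_psu (round 3). driver_loaded never appears in any round.

driver_loaded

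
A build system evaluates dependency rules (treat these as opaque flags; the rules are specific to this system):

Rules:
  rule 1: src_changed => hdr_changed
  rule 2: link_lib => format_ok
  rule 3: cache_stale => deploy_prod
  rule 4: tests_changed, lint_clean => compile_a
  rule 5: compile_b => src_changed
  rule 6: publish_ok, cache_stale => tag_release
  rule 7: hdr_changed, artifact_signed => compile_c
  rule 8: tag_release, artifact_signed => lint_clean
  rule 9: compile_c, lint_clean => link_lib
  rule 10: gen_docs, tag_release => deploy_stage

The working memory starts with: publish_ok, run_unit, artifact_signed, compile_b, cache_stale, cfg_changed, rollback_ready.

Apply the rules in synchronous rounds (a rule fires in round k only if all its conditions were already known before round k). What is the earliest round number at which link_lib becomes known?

Round 1: rule 3 [cache_stale => deploy_prod]; rule 5 [compile_b => src_changed]; rule 6 [publish_ok, cache_stale => tag_release]. New: deploy_prod, src_changed, tag_release.
Round 2: rule 1 [src_changed => hdr_changed]; rule 8 [tag_release, artifact_signed => lint_clean]. New: hdr_changed, lint_clean.
Round 3: rule 7 [hdr_changed, artifact_signed => compile_c]. New: compile_c.
Round 4: rule 9 [compile_c, lint_clean => link_lib]. New: link_lib.
link_lib first appears in round 4.

4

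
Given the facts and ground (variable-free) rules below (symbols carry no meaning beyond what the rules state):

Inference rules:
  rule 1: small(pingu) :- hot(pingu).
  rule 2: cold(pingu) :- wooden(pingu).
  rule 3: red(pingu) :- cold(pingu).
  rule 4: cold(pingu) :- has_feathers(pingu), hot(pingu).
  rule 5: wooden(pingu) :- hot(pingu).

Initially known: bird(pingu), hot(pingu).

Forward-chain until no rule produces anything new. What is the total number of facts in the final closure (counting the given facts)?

6

Round 1: rule 1 [small(pingu) :- hot(pingu).]; rule 5 [wooden(pingu) :- hot(pingu).]. Adds small(pingu), wooden(pingu).
Round 2: rule 2 [cold(pingu) :- wooden(pingu).]. Adds cold(pingu).
Round 3: rule 3 [red(pingu) :- cold(pingu).]. Adds red(pingu).
Closure: {bird(pingu), cold(pingu), hot(pingu), red(pingu), small(pingu), wooden(pingu)} — 6 facts.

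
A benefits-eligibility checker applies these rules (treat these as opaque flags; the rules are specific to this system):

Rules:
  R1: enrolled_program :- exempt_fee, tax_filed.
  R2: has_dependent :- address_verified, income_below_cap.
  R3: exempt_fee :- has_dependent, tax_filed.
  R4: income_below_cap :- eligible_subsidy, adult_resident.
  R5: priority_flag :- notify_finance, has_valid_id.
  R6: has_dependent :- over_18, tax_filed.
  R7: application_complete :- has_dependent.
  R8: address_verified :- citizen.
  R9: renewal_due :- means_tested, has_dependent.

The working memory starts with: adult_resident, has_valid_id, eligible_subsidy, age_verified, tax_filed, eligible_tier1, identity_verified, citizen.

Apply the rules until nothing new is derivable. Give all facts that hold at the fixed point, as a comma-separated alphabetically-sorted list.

[1] R4 [income_below_cap :- eligible_subsidy, adult_resident.]; R8 [address_verified :- citizen.]. ⇒ new: income_below_cap, address_verified.
[2] R2 [has_dependent :- address_verified, income_below_cap.]. ⇒ new: has_dependent.
[3] R3 [exempt_fee :- has_dependent, tax_filed.]; R7 [application_complete :- has_dependent.]. ⇒ new: exempt_fee, application_complete.
[4] R1 [enrolled_program :- exempt_fee, tax_filed.]. ⇒ new: enrolled_program.

address_verified, adult_resident, age_verified, application_complete, citizen, eligible_subsidy, eligible_tier1, enrolled_program, exempt_fee, has_dependent, has_valid_id, identity_verified, income_below_cap, tax_filed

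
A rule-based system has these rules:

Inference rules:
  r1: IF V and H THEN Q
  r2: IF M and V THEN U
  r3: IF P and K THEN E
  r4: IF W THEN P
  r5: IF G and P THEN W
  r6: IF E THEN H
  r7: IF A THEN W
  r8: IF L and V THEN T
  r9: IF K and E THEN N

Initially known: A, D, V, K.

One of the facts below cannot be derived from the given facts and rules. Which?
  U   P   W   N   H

U

[1] r7 [IF A THEN W]. ⇒ new: W.
[2] r4 [IF W THEN P]. ⇒ new: P.
[3] r3 [IF P and K THEN E]. ⇒ new: E.
[4] r6 [IF E THEN H]; r9 [IF K and E THEN N]. ⇒ new: H, N.
[5] r1 [IF V and H THEN Q]. ⇒ new: Q.
Derived: W (round 1), P (round 2), H (round 4), N (round 4). U never appears in any round.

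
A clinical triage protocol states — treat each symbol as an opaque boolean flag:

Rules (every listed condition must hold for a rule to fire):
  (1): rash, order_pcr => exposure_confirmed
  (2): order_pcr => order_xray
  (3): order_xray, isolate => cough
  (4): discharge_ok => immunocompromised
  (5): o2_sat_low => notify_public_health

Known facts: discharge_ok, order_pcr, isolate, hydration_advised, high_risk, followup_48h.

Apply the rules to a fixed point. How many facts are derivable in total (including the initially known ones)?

9

[1] (2) [order_pcr => order_xray]; (4) [discharge_ok => immunocompromised]. ⇒ new: order_xray, immunocompromised.
[2] (3) [order_xray, isolate => cough]. ⇒ new: cough.
Closure: {cough, discharge_ok, followup_48h, high_risk, hydration_advised, immunocompromised, isolate, order_pcr, order_xray} — 9 facts.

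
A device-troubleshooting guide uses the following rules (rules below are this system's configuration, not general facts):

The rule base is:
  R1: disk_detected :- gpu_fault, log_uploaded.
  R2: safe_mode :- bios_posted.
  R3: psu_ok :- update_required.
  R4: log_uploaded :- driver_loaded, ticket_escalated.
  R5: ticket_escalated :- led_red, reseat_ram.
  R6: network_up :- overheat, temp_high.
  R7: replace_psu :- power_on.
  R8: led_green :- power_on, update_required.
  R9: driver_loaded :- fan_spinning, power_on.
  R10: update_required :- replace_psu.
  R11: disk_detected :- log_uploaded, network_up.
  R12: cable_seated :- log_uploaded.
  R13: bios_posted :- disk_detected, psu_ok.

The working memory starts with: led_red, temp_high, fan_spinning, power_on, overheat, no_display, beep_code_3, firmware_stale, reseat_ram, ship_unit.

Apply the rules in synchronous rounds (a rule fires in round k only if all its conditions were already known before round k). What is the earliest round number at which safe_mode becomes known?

Round 1: R5 [ticket_escalated :- led_red, reseat_ram.]; R6 [network_up :- overheat, temp_high.]; R7 [replace_psu :- power_on.]; R9 [driver_loaded :- fan_spinning, power_on.]. Adds ticket_escalated, network_up, replace_psu, driver_loaded.
Round 2: R4 [log_uploaded :- driver_loaded, ticket_escalated.]; R10 [update_required :- replace_psu.]. Adds log_uploaded, update_required.
Round 3: R3 [psu_ok :- update_required.]; R8 [led_green :- power_on, update_required.]; R11 [disk_detected :- log_uploaded, network_up.]; R12 [cable_seated :- log_uploaded.]. Adds psu_ok, led_green, disk_detected, cable_seated.
Round 4: R13 [bios_posted :- disk_detected, psu_ok.]. Adds bios_posted.
Round 5: R2 [safe_mode :- bios_posted.]. Adds safe_mode.
safe_mode first appears in round 5.

5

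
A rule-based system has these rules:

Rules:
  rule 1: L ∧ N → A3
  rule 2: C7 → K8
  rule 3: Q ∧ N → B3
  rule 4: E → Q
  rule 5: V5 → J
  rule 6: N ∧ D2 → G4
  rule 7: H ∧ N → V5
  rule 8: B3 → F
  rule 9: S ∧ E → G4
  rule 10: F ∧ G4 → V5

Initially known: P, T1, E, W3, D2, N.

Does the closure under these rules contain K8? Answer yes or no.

no

Round 1: rule 4 [E → Q]; rule 6 [N ∧ D2 → G4]. Adds Q, G4.
Round 2: rule 3 [Q ∧ N → B3]. Adds B3.
Round 3: rule 8 [B3 → F]. Adds F.
Round 4: rule 10 [F ∧ G4 → V5]. Adds V5.
Round 5: rule 5 [V5 → J]. Adds J.
Fixed point reached. K8 is concluded only by rule 2; rule 2 needs C7 (never derived).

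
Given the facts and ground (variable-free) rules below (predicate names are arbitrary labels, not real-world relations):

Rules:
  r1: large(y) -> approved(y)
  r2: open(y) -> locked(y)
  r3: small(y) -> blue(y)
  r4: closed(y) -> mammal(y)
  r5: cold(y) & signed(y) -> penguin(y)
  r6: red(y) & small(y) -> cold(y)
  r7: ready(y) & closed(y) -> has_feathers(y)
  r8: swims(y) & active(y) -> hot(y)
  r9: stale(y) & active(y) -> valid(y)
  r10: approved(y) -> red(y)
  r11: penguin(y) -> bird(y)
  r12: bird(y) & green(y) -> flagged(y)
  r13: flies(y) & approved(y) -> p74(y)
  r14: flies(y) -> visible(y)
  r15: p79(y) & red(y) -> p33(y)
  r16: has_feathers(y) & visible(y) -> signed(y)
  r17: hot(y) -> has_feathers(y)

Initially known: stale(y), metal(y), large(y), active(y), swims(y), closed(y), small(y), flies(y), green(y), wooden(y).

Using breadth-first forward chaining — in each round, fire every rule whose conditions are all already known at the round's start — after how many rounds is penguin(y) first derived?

Round 1: r1 [large(y) -> approved(y)]; r3 [small(y) -> blue(y)]; r4 [closed(y) -> mammal(y)]; r8 [swims(y) & active(y) -> hot(y)]; r9 [stale(y) & active(y) -> valid(y)]; r14 [flies(y) -> visible(y)]. New: approved(y), blue(y), mammal(y), hot(y), valid(y), visible(y).
Round 2: r10 [approved(y) -> red(y)]; r13 [flies(y) & approved(y) -> p74(y)]; r17 [hot(y) -> has_feathers(y)]. New: red(y), p74(y), has_feathers(y).
Round 3: r6 [red(y) & small(y) -> cold(y)]; r16 [has_feathers(y) & visible(y) -> signed(y)]. New: cold(y), signed(y).
Round 4: r5 [cold(y) & signed(y) -> penguin(y)]. New: penguin(y).
penguin(y) first appears in round 4.

4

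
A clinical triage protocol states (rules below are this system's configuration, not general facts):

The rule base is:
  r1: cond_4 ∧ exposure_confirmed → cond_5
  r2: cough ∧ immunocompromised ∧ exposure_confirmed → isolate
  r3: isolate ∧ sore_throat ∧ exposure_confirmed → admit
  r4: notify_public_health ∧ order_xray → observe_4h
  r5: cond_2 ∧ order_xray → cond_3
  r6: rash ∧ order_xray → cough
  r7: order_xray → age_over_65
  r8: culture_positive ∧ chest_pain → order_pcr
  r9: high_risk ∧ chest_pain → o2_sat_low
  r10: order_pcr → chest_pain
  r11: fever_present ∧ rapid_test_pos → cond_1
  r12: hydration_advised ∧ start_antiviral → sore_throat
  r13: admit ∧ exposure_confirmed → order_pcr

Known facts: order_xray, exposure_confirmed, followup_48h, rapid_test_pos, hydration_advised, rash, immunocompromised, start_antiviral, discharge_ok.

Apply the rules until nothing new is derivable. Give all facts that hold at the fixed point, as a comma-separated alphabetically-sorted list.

[1] r6 [rash ∧ order_xray → cough]; r7 [order_xray → age_over_65]; r12 [hydration_advised ∧ start_antiviral → sore_throat]. ⇒ new: cough, age_over_65, sore_throat.
[2] r2 [cough ∧ immunocompromised ∧ exposure_confirmed → isolate]. ⇒ new: isolate.
[3] r3 [isolate ∧ sore_throat ∧ exposure_confirmed → admit]. ⇒ new: admit.
[4] r13 [admit ∧ exposure_confirmed → order_pcr]. ⇒ new: order_pcr.
[5] r10 [order_pcr → chest_pain]. ⇒ new: chest_pain.

admit, age_over_65, chest_pain, cough, discharge_ok, exposure_confirmed, followup_48h, hydration_advised, immunocompromised, isolate, order_pcr, order_xray, rapid_test_pos, rash, sore_throat, start_antiviral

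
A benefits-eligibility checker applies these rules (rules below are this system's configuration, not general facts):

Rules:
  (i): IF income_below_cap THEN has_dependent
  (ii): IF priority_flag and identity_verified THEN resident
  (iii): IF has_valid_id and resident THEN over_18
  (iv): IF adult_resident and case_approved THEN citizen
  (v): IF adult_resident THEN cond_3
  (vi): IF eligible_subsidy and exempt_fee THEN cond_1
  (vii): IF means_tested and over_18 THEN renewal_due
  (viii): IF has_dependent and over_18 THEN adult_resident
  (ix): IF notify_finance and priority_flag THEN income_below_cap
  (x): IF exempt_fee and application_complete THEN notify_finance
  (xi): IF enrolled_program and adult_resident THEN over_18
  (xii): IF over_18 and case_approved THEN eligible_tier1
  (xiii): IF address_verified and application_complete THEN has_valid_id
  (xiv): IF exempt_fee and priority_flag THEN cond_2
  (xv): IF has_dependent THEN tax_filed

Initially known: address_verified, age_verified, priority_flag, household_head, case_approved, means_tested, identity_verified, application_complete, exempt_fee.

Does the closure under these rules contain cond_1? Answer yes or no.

no

Round 1 fires (ii), (x), (xiii), (xiv), giving resident, notify_finance, has_valid_id, cond_2.
Round 2 fires (iii), (ix), giving over_18, income_below_cap.
Round 3 fires (i), (vii), (xii), giving has_dependent, renewal_due, eligible_tier1.
Round 4 fires (viii), (xv), giving adult_resident, tax_filed.
Round 5 fires (iv), (v), giving citizen, cond_3.
Fixed point reached. cond_1 is concluded only by (vi); (vi) needs eligible_subsidy (never derived).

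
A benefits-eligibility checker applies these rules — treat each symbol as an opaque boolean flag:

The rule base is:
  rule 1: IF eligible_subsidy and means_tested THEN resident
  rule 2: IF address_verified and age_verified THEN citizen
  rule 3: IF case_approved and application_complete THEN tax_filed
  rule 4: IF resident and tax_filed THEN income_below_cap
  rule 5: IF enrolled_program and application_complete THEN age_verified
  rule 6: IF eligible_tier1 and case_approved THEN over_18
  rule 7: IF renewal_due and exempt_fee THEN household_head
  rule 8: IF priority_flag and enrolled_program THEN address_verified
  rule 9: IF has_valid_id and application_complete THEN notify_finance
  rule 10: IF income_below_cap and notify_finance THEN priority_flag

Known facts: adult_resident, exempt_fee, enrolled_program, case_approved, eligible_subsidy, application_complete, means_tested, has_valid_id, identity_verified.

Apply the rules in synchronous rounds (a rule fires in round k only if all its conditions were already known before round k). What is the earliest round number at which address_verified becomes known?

4

Round 1 — rule 1, rule 3, rule 5, rule 9, derive resident, tax_filed, age_verified, notify_finance.
Round 2 — rule 4, derive income_below_cap.
Round 3 — rule 10, derive priority_flag.
Round 4 — rule 8, derive address_verified.
address_verified first appears in round 4.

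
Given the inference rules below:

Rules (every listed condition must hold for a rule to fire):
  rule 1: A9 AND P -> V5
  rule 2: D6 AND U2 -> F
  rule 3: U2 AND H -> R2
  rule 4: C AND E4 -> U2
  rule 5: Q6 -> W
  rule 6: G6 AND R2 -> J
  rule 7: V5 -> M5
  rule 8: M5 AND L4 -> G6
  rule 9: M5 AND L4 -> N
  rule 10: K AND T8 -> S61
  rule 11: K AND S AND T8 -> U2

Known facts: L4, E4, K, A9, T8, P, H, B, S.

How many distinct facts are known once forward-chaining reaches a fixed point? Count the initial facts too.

[1] rule 1 [A9 AND P -> V5]; rule 10 [K AND T8 -> S61]; rule 11 [K AND S AND T8 -> U2]. ⇒ new: V5, S61, U2.
[2] rule 3 [U2 AND H -> R2]; rule 7 [V5 -> M5]. ⇒ new: R2, M5.
[3] rule 8 [M5 AND L4 -> G6]; rule 9 [M5 AND L4 -> N]. ⇒ new: G6, N.
[4] rule 6 [G6 AND R2 -> J]. ⇒ new: J.
Closure: {A9, B, E4, G6, H, J, K, L4, M5, N, P, R2, S, S61, T8, U2, V5} — 17 facts.

17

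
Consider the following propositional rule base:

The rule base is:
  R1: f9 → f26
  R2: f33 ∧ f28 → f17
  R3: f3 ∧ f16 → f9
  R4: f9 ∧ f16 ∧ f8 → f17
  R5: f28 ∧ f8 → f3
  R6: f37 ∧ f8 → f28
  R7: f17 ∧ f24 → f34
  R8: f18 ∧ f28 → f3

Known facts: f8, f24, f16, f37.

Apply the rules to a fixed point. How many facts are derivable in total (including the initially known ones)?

[1] R6 [f37 ∧ f8 → f28]. ⇒ new: f28.
[2] R5 [f28 ∧ f8 → f3]. ⇒ new: f3.
[3] R3 [f3 ∧ f16 → f9]. ⇒ new: f9.
[4] R1 [f9 → f26]; R4 [f9 ∧ f16 ∧ f8 → f17]. ⇒ new: f26, f17.
[5] R7 [f17 ∧ f24 → f34]. ⇒ new: f34.
Closure: {f16, f17, f24, f26, f28, f3, f34, f37, f8, f9} — 10 facts.

10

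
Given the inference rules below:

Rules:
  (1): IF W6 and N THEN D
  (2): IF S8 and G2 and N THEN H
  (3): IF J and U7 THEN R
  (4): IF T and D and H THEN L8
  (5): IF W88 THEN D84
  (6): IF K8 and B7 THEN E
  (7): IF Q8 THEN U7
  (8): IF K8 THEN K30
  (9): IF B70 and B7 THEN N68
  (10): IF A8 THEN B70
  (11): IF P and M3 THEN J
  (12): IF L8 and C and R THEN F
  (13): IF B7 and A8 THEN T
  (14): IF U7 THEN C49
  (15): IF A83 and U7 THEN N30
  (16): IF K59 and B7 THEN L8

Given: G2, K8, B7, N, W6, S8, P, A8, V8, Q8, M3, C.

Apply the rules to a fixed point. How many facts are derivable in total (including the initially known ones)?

[1] (1) [IF W6 and N THEN D]; (2) [IF S8 and G2 and N THEN H]; (6) [IF K8 and B7 THEN E]; (7) [IF Q8 THEN U7]; (8) [IF K8 THEN K30]; (10) [IF A8 THEN B70]; (11) [IF P and M3 THEN J]; (13) [IF B7 and A8 THEN T]. ⇒ new: D, H, E, U7, K30, B70, J, T.
[2] (3) [IF J and U7 THEN R]; (4) [IF T and D and H THEN L8]; (9) [IF B70 and B7 THEN N68]; (14) [IF U7 THEN C49]. ⇒ new: R, L8, N68, C49.
[3] (12) [IF L8 and C and R THEN F]. ⇒ new: F.
Closure: {A8, B7, B70, C, C49, D, E, F, G2, H, J, K30, K8, L8, M3, N, N68, P, Q8, R, S8, T, U7, V8, W6} — 25 facts.

25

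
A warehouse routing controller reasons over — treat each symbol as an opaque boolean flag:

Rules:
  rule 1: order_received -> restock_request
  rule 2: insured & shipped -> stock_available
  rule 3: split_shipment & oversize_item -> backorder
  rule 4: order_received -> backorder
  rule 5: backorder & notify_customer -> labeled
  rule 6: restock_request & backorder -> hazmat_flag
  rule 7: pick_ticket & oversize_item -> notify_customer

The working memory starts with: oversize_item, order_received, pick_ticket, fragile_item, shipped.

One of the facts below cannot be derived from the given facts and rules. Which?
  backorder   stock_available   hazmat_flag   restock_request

stock_available

Round 1 fires rule 1, rule 4, rule 7, giving restock_request, backorder, notify_customer.
Round 2 fires rule 5, rule 6, giving labeled, hazmat_flag.
Derived: restock_request (round 1), backorder (round 1), hazmat_flag (round 2). stock_available never appears in any round.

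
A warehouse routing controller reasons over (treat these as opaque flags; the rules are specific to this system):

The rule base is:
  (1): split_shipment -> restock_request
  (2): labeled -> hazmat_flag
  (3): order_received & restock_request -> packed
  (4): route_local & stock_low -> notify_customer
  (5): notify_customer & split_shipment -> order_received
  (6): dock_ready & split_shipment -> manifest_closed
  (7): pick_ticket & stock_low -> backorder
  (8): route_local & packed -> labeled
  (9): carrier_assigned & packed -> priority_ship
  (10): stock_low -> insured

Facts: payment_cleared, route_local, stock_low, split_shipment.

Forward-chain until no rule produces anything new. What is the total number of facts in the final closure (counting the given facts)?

11

Round 1: (1) [split_shipment -> restock_request]; (4) [route_local & stock_low -> notify_customer]; (10) [stock_low -> insured]. New: restock_request, notify_customer, insured.
Round 2: (5) [notify_customer & split_shipment -> order_received]. New: order_received.
Round 3: (3) [order_received & restock_request -> packed]. New: packed.
Round 4: (8) [route_local & packed -> labeled]. New: labeled.
Round 5: (2) [labeled -> hazmat_flag]. New: hazmat_flag.
Closure: {hazmat_flag, insured, labeled, notify_customer, order_received, packed, payment_cleared, restock_request, route_local, split_shipment, stock_low} — 11 facts.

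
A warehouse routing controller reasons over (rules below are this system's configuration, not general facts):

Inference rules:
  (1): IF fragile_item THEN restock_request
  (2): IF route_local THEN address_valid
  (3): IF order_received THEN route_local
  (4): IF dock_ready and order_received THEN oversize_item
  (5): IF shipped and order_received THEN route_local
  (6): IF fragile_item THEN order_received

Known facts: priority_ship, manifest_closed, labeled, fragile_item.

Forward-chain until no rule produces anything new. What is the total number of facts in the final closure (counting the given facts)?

[1] (1) [IF fragile_item THEN restock_request]; (6) [IF fragile_item THEN order_received]. ⇒ new: restock_request, order_received.
[2] (3) [IF order_received THEN route_local]. ⇒ new: route_local.
[3] (2) [IF route_local THEN address_valid]. ⇒ new: address_valid.
Closure: {address_valid, fragile_item, labeled, manifest_closed, order_received, priority_ship, restock_request, route_local} — 8 facts.

8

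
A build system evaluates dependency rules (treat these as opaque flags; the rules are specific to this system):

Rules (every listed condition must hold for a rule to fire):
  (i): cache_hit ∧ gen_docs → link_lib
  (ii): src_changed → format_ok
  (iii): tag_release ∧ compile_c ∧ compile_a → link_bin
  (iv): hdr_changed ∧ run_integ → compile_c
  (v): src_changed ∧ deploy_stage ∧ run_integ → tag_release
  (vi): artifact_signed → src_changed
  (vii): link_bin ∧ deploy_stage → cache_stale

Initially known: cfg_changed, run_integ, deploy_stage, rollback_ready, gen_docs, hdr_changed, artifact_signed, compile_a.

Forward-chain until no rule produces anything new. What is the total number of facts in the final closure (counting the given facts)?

[1] (iv) [hdr_changed ∧ run_integ → compile_c]; (vi) [artifact_signed → src_changed]. ⇒ new: compile_c, src_changed.
[2] (ii) [src_changed → format_ok]; (v) [src_changed ∧ deploy_stage ∧ run_integ → tag_release]. ⇒ new: format_ok, tag_release.
[3] (iii) [tag_release ∧ compile_c ∧ compile_a → link_bin]. ⇒ new: link_bin.
[4] (vii) [link_bin ∧ deploy_stage → cache_stale]. ⇒ new: cache_stale.
Closure: {artifact_signed, cache_stale, cfg_changed, compile_a, compile_c, deploy_stage, format_ok, gen_docs, hdr_changed, link_bin, rollback_ready, run_integ, src_changed, tag_release} — 14 facts.

14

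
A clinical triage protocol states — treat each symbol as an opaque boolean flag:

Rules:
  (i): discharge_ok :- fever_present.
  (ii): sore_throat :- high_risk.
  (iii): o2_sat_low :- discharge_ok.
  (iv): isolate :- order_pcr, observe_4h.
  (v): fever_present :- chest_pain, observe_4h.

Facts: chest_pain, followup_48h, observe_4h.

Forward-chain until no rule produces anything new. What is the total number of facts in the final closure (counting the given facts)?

[1] (v) [fever_present :- chest_pain, observe_4h.]. ⇒ new: fever_present.
[2] (i) [discharge_ok :- fever_present.]. ⇒ new: discharge_ok.
[3] (iii) [o2_sat_low :- discharge_ok.]. ⇒ new: o2_sat_low.
Closure: {chest_pain, discharge_ok, fever_present, followup_48h, o2_sat_low, observe_4h} — 6 facts.

6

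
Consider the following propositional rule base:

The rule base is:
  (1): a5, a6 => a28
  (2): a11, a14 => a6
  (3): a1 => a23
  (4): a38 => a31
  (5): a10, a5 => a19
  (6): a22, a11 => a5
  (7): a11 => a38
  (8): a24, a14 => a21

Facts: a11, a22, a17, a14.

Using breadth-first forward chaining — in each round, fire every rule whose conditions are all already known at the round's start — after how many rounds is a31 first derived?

Round 1: (2) [a11, a14 => a6]; (6) [a22, a11 => a5]; (7) [a11 => a38]. Adds a6, a5, a38.
Round 2: (1) [a5, a6 => a28]; (4) [a38 => a31]. Adds a28, a31.
a31 first appears in round 2.

2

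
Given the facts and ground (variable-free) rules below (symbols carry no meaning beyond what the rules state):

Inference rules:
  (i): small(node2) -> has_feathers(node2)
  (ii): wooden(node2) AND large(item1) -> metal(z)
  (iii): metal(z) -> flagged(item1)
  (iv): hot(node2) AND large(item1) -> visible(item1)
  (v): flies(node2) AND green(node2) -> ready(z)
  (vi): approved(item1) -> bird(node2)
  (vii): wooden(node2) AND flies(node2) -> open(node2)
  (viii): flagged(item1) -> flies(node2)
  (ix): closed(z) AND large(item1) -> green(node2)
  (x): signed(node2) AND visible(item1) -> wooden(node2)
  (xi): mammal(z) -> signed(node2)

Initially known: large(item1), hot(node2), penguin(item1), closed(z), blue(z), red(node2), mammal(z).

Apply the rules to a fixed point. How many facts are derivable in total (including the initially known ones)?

Round 1 — (iv), (ix), (xi), derive visible(item1), green(node2), signed(node2).
Round 2 — (x), derive wooden(node2).
Round 3 — (ii), derive metal(z).
Round 4 — (iii), derive flagged(item1).
Round 5 — (viii), derive flies(node2).
Round 6 — (v), (vii), derive ready(z), open(node2).
Closure: {blue(z), closed(z), flagged(item1), flies(node2), green(node2), hot(node2), large(item1), mammal(z), metal(z), open(node2), penguin(item1), ready(z), red(node2), signed(node2), visible(item1), wooden(node2)} — 16 facts.

16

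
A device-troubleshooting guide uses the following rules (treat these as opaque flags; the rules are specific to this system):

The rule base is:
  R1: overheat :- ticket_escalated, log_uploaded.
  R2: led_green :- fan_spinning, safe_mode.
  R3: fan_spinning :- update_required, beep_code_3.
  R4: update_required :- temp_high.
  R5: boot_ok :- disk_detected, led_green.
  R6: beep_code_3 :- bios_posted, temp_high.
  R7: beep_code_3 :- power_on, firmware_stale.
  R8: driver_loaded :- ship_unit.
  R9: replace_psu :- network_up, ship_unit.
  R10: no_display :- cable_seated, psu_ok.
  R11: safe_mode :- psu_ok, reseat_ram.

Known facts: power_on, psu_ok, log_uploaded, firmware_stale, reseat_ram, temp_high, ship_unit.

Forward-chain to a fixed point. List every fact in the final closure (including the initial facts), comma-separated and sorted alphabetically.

Round 1 — R4, R7, R8, R11, derive update_required, beep_code_3, driver_loaded, safe_mode.
Round 2 — R3, derive fan_spinning.
Round 3 — R2, derive led_green.

beep_code_3, driver_loaded, fan_spinning, firmware_stale, led_green, log_uploaded, power_on, psu_ok, reseat_ram, safe_mode, ship_unit, temp_high, update_required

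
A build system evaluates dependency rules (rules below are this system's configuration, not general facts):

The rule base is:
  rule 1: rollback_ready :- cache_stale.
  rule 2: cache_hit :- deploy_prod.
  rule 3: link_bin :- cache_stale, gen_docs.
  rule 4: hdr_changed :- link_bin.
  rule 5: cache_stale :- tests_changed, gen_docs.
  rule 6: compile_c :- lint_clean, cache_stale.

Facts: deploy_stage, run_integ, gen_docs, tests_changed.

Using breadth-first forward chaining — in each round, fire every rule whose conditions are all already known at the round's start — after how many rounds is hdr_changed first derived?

Round 1: rule 5 [cache_stale :- tests_changed, gen_docs.]. New: cache_stale.
Round 2: rule 1 [rollback_ready :- cache_stale.]; rule 3 [link_bin :- cache_stale, gen_docs.]. New: rollback_ready, link_bin.
Round 3: rule 4 [hdr_changed :- link_bin.]. New: hdr_changed.
hdr_changed first appears in round 3.

3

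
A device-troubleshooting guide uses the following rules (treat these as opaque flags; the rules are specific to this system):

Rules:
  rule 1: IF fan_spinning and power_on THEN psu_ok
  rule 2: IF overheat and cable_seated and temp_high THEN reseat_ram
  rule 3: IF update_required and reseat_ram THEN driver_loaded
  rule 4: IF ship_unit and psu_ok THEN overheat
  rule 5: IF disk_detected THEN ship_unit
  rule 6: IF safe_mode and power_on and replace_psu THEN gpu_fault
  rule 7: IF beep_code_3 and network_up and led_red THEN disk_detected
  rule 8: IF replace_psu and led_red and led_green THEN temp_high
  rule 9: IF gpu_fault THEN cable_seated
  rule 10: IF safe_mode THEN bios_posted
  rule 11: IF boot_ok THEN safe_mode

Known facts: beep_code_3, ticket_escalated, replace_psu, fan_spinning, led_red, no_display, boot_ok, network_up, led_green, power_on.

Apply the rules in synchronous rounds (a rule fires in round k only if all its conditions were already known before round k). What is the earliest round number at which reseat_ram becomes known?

4

Round 1: rule 1 [IF fan_spinning and power_on THEN psu_ok]; rule 7 [IF beep_code_3 and network_up and led_red THEN disk_detected]; rule 8 [IF replace_psu and led_red and led_green THEN temp_high]; rule 11 [IF boot_ok THEN safe_mode]. Adds psu_ok, disk_detected, temp_high, safe_mode.
Round 2: rule 5 [IF disk_detected THEN ship_unit]; rule 6 [IF safe_mode and power_on and replace_psu THEN gpu_fault]; rule 10 [IF safe_mode THEN bios_posted]. Adds ship_unit, gpu_fault, bios_posted.
Round 3: rule 4 [IF ship_unit and psu_ok THEN overheat]; rule 9 [IF gpu_fault THEN cable_seated]. Adds overheat, cable_seated.
Round 4: rule 2 [IF overheat and cable_seated and temp_high THEN reseat_ram]. Adds reseat_ram.
reseat_ram first appears in round 4.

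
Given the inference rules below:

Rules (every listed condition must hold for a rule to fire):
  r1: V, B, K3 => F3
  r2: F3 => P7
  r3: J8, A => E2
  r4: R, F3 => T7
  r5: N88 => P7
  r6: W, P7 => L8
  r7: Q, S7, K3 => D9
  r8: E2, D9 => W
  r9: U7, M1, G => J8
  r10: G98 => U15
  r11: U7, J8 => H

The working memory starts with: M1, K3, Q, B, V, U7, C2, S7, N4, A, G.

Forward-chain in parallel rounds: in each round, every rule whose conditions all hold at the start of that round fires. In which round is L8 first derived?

4

Round 1 — r1, r7, r9, derive F3, D9, J8.
Round 2 — r2, r3, r11, derive P7, E2, H.
Round 3 — r8, derive W.
Round 4 — r6, derive L8.
L8 first appears in round 4.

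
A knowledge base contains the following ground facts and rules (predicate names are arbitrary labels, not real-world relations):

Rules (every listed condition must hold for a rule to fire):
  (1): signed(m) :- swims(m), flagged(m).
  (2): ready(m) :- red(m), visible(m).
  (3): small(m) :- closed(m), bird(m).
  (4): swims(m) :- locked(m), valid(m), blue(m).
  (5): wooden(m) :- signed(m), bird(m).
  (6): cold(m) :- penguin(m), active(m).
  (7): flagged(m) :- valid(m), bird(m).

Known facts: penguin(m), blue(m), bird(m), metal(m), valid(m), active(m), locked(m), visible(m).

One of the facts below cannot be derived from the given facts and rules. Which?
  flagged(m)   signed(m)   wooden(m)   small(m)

small(m)

[1] (4) [swims(m) :- locked(m), valid(m), blue(m).]; (6) [cold(m) :- penguin(m), active(m).]; (7) [flagged(m) :- valid(m), bird(m).]. ⇒ new: swims(m), cold(m), flagged(m).
[2] (1) [signed(m) :- swims(m), flagged(m).]. ⇒ new: signed(m).
[3] (5) [wooden(m) :- signed(m), bird(m).]. ⇒ new: wooden(m).
Derived: flagged(m) (round 1), wooden(m) (round 3), signed(m) (round 2). small(m) never appears in any round.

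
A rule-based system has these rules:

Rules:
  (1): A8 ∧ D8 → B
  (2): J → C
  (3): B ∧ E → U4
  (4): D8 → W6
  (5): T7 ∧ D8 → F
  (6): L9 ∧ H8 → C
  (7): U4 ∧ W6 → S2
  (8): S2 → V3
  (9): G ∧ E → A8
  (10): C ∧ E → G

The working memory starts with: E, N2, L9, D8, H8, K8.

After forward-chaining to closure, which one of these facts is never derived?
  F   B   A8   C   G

Round 1 — (4), (6), derive W6, C.
Round 2 — (10), derive G.
Round 3 — (9), derive A8.
Round 4 — (1), derive B.
Round 5 — (3), derive U4.
Round 6 — (7), derive S2.
Round 7 — (8), derive V3.
Derived: A8 (round 3), B (round 4), C (round 1), G (round 2). F never appears in any round.

F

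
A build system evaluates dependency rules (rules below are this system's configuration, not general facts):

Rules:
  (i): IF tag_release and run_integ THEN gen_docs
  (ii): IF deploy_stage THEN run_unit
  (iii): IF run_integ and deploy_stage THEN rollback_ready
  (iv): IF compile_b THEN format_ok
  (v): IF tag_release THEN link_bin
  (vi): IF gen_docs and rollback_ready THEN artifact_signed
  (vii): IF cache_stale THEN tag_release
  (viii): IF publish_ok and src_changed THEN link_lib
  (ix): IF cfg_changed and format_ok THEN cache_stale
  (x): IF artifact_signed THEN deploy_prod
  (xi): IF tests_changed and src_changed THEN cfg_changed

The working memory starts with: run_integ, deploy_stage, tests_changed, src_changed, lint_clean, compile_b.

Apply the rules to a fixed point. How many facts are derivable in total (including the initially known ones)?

Round 1: (ii) [IF deploy_stage THEN run_unit]; (iii) [IF run_integ and deploy_stage THEN rollback_ready]; (iv) [IF compile_b THEN format_ok]; (xi) [IF tests_changed and src_changed THEN cfg_changed]. Adds run_unit, rollback_ready, format_ok, cfg_changed.
Round 2: (ix) [IF cfg_changed and format_ok THEN cache_stale]. Adds cache_stale.
Round 3: (vii) [IF cache_stale THEN tag_release]. Adds tag_release.
Round 4: (i) [IF tag_release and run_integ THEN gen_docs]; (v) [IF tag_release THEN link_bin]. Adds gen_docs, link_bin.
Round 5: (vi) [IF gen_docs and rollback_ready THEN artifact_signed]. Adds artifact_signed.
Round 6: (x) [IF artifact_signed THEN deploy_prod]. Adds deploy_prod.
Closure: {artifact_signed, cache_stale, cfg_changed, compile_b, deploy_prod, deploy_stage, format_ok, gen_docs, link_bin, lint_clean, rollback_ready, run_integ, run_unit, src_changed, tag_release, tests_changed} — 16 facts.

16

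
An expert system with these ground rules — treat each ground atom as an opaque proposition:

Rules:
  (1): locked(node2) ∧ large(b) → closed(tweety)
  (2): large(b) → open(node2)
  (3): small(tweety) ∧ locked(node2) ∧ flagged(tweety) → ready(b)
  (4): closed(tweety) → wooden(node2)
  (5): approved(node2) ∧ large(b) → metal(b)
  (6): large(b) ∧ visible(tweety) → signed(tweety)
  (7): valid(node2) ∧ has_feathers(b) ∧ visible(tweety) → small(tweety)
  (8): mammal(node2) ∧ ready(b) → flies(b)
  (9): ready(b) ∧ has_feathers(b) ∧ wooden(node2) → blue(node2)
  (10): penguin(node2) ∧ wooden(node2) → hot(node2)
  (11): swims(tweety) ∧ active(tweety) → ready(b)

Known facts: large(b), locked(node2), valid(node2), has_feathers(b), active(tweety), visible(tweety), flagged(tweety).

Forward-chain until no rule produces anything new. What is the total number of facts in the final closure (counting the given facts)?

14

Round 1 — (1), (2), (6), (7), derive closed(tweety), open(node2), signed(tweety), small(tweety).
Round 2 — (3), (4), derive ready(b), wooden(node2).
Round 3 — (9), derive blue(node2).
Closure: {active(tweety), blue(node2), closed(tweety), flagged(tweety), has_feathers(b), large(b), locked(node2), open(node2), ready(b), signed(tweety), small(tweety), valid(node2), visible(tweety), wooden(node2)} — 14 facts.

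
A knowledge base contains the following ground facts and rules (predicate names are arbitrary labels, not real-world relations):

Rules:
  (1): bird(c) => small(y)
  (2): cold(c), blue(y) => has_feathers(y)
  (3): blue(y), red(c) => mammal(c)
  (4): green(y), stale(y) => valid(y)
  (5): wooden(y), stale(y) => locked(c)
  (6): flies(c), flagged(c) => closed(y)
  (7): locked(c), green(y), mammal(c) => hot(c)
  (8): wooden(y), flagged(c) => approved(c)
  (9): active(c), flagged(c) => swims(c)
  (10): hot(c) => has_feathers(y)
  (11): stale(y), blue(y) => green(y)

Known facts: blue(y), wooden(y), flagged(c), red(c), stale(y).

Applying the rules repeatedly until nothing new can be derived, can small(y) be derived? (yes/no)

no

Round 1 — (3), (5), (8), (11), derive mammal(c), locked(c), approved(c), green(y).
Round 2 — (4), (7), derive valid(y), hot(c).
Round 3 — (10), derive has_feathers(y).
Fixed point reached. small(y) is concluded only by (1); (1) needs bird(c) (never derived).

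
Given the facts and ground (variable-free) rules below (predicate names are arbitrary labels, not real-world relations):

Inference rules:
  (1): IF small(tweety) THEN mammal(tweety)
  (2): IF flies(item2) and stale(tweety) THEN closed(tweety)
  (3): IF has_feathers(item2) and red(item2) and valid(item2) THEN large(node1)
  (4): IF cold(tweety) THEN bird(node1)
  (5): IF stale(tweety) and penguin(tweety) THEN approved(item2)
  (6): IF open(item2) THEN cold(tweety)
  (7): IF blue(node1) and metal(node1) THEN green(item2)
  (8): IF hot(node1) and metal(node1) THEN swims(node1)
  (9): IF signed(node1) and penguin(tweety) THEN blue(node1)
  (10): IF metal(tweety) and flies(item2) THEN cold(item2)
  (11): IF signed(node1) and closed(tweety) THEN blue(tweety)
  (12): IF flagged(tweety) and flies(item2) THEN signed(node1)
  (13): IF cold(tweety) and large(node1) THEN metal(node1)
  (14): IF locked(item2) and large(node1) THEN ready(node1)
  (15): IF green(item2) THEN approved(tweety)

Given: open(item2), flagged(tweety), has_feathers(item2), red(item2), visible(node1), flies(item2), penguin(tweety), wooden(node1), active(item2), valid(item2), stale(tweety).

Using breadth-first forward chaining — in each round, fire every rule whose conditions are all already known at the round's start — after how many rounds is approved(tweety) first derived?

4

Round 1: (2) [IF flies(item2) and stale(tweety) THEN closed(tweety)]; (3) [IF has_feathers(item2) and red(item2) and valid(item2) THEN large(node1)]; (5) [IF stale(tweety) and penguin(tweety) THEN approved(item2)]; (6) [IF open(item2) THEN cold(tweety)]; (12) [IF flagged(tweety) and flies(item2) THEN signed(node1)]. Adds closed(tweety), large(node1), approved(item2), cold(tweety), signed(node1).
Round 2: (4) [IF cold(tweety) THEN bird(node1)]; (9) [IF signed(node1) and penguin(tweety) THEN blue(node1)]; (11) [IF signed(node1) and closed(tweety) THEN blue(tweety)]; (13) [IF cold(tweety) and large(node1) THEN metal(node1)]. Adds bird(node1), blue(node1), blue(tweety), metal(node1).
Round 3: (7) [IF blue(node1) and metal(node1) THEN green(item2)]. Adds green(item2).
Round 4: (15) [IF green(item2) THEN approved(tweety)]. Adds approved(tweety).
approved(tweety) first appears in round 4.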